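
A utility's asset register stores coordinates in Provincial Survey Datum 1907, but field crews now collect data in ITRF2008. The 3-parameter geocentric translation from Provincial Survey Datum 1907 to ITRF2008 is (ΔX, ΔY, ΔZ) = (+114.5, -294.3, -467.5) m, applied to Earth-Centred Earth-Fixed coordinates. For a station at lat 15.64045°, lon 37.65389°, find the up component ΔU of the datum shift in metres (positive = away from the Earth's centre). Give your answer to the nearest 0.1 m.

ΔU = -211.9 m

At φ = 15.64045°, λ = 37.65389°: sin φ = 0.269600, cos φ = 0.962972, sin λ = 0.610890, cos λ = 0.791715.
ΔU = cos φ cos λ·ΔX + cos φ sin λ·ΔY + sin φ·ΔZ = (0.962972)(0.791715)(114.5) + (0.962972)(0.610890)(-294.3) + (0.269600)(-467.5) = -211.87 m.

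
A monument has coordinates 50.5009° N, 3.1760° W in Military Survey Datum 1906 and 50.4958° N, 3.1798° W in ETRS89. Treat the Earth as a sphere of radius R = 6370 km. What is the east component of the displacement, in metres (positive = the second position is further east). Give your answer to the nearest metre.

ΔE = -269 m

Δφ = 50.4958° − 50.5009° = -0.0051°; Δλ = -3.1798° − -3.1760° = -0.0038°.
1° along a meridian = πR/180 = 111177 m.
ΔN = Δφ × 111177 = -567.0 m; ΔE = Δλ × 111177 × cos(50.5009°) = -0.0038 × 111177 × 0.636066 = -268.7 m.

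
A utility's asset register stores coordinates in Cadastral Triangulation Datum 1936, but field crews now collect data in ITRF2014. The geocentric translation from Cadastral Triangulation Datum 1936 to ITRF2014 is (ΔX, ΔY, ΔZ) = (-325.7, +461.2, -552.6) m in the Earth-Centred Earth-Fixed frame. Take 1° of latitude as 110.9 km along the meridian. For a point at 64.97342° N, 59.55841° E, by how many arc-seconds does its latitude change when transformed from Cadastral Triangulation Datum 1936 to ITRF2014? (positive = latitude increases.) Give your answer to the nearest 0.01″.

sin φ = 0.906112, cos φ = 0.423039, sin λ = 0.862146, cos λ = 0.506660.
North component: ΔN = −sin φ cos λ·ΔX − sin φ sin λ·ΔY + cos φ·ΔZ = −(0.906112)(0.506660)(-325.7) − (0.906112)(0.862146)(461.2) + (0.423039)(-552.6) = -444.54 m.
1° of latitude spans 110900 m, so Δφ = -444.54 / 110900 × 3600 = -14.430″.

Δφ = -14.43″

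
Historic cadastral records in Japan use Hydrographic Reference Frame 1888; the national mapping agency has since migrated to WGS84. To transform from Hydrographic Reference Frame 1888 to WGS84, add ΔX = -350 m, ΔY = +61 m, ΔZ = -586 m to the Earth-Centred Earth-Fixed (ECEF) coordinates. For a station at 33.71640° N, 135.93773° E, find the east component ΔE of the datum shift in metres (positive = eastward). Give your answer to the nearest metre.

ΔE = 200 m

The local east axis at (φ, λ) is (−sin λ, cos λ, 0), so ΔE = −sin(135.93773°)·(-350) + cos(135.93773°)·61 = 199.57 m.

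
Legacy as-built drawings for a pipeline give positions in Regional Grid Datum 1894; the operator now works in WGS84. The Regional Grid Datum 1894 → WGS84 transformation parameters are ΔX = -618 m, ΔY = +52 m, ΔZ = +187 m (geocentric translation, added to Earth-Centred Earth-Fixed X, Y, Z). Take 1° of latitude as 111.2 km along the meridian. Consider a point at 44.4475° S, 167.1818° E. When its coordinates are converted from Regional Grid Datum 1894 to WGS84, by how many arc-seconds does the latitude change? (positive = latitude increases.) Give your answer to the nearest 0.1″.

sin φ = -0.700255, cos φ = 0.713892, sin λ = 0.221858, cos λ = -0.975079.
North component: ΔN = −sin φ cos λ·ΔX − sin φ sin λ·ΔY + cos φ·ΔZ = −(-0.700255)(-0.975079)(-618) − (-0.700255)(0.221858)(52) + (0.713892)(187) = 563.55 m.
1° of latitude spans 111200 m, so Δφ = 563.55 / 111200 × 3600 = 18.244″.

Δφ = 18.2″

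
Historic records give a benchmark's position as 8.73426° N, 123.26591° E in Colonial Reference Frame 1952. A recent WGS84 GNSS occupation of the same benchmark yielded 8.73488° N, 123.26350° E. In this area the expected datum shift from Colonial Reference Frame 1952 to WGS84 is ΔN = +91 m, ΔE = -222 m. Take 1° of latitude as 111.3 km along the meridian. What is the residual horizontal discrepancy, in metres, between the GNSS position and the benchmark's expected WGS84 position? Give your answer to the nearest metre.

Observed coordinate differences: Δφ = +0.00062°, Δλ = -0.00241°.
Converting to metres (1° lat = 111300 m, cos φ = 0.988403): observed ΔN = 69.0 m, observed ΔE = -265.1 m.
Subtracting the expected shift leaves a residual of 69.0 − (91) = -22.0 m north and -265.1 − (-222) = -43.1 m east.
Residual distance = √((-22.0)² + (-43.1)²) = 48.4 m.

48 m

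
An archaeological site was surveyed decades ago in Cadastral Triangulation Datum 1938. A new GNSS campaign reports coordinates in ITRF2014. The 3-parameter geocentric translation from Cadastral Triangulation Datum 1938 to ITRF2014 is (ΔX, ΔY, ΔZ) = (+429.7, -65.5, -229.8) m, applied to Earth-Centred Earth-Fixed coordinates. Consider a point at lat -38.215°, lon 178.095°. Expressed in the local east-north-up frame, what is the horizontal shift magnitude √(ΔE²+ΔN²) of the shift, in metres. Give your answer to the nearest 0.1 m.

450.5 m

The local east axis at (φ, λ) is (−sin λ, cos λ, 0), so ΔE = −sin(178.095°)·429.7 + cos(178.095°)·(-65.5) = 51.18 m.
The local north axis is (−sin φ cos λ, −sin φ sin λ, cos φ), giving ΔN = -265.672 − 1.347 − 180.553 = -447.57 m.
Horizontal magnitude = √(ΔE² + ΔN²) = √(51.18² + (-447.57)²) = 450.49 m.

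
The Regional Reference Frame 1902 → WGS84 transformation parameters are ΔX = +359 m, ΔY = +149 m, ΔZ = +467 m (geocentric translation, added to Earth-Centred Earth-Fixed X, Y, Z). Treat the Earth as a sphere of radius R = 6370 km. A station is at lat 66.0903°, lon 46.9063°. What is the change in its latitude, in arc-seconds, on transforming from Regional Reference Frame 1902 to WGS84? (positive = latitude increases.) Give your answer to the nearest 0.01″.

sin φ = 0.914185, cos φ = 0.405296, sin λ = 0.730237, cos λ = 0.683193.
North component: ΔN = −sin φ cos λ·ΔX − sin φ sin λ·ΔY + cos φ·ΔZ = −(0.914185)(0.683193)(359) − (0.914185)(0.730237)(149) + (0.405296)(467) = -134.41 m.
1° of latitude spans πR/180 = 111177 m, so Δφ = -134.41 / 111177 × 3600 = -4.352″.

Δφ = -4.35″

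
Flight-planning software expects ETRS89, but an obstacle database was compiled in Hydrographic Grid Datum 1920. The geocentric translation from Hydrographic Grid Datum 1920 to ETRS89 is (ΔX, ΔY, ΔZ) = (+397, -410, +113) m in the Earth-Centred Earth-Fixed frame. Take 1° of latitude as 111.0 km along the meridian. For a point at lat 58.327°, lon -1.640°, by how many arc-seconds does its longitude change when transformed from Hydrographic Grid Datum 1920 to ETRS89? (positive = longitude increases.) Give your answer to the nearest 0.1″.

Δλ = -24.6″

sin φ = 0.851059, cos φ = 0.525071, sin λ = -0.028619, cos λ = 0.999590.
East component: ΔE = −sin λ·ΔX + cos λ·ΔY = −(-0.028619)(397) + (0.999590)(-410) = -398.47 m.
1° of latitude spans 111000 m; at latitude φ, 1° of longitude spans that × cos φ = 58282.8 m, so Δλ = -398.47 / 58282.8 × 3600 = -24.613″.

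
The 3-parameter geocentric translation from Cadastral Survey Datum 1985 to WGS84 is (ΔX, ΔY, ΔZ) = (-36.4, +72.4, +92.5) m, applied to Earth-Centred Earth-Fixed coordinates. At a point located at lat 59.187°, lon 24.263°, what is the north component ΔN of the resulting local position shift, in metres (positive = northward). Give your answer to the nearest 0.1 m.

ΔN = 50.3 m

The local north axis is (−sin φ cos λ, −sin φ sin λ, cos φ), giving ΔN = 28.501 − 25.551 + 47.382 = 50.33 m.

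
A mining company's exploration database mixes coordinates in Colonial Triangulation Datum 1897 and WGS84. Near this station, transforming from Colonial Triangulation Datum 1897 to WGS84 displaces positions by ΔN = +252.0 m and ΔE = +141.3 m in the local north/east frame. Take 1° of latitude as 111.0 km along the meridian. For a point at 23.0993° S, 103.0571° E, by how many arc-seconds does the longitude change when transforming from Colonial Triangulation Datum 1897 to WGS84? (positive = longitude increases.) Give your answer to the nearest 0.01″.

At latitude -23.0993°, cos φ = 0.919826.
1° of longitude at this latitude = 111.0 × cos φ = 102.10 km, so Δλ = 141.3 / 102100.7 = 0.0013839° = 4.982″.

Δλ = 4.98″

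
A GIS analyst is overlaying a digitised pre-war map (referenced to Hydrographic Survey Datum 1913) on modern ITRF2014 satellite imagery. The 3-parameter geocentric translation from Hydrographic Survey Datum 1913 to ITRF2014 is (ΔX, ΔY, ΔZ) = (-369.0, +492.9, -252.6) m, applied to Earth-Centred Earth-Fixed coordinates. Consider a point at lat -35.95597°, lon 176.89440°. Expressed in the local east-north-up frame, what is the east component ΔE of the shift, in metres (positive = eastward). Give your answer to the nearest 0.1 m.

ΔE = -472.2 m

At φ = -35.95597°, λ = 176.89440°: sin φ = -0.587163, cos φ = 0.809468, sin λ = 0.054176, cos λ = -0.998531.
ΔE = −sin λ·ΔX + cos λ·ΔY = −(0.054176)·(-369.0) + (-0.998531)·(492.9) = -472.19 m.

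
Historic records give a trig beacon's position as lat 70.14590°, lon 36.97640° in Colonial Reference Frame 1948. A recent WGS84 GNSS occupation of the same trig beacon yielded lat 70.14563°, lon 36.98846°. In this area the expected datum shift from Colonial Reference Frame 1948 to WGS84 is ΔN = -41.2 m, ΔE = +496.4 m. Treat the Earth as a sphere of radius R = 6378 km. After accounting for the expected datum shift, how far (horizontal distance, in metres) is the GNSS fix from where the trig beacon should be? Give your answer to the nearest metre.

42 m

Observed coordinate differences: Δφ = -0.00027°, Δλ = +0.01206°.
Converting to metres (1° lat = 111317 m, cos φ = 0.339626): observed ΔN = -30.1 m, observed ΔE = 455.9 m.
Subtracting the expected shift leaves a residual of -30.1 − (-41.2) = 11.1 m north and 455.9 − (496.4) = -40.5 m east.
Residual distance = √(11.1² + (-40.5)²) = 42.0 m.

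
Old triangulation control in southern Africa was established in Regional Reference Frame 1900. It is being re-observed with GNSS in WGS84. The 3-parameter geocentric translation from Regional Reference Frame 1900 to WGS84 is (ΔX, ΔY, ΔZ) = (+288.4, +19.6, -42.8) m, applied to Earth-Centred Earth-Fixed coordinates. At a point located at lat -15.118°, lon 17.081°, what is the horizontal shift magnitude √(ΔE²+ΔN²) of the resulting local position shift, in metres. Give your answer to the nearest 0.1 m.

73.4 m

The local east axis at (φ, λ) is (−sin λ, cos λ, 0), so ΔE = −sin(17.081°)·288.4 + cos(17.081°)·19.6 = -65.97 m.
The local north axis is (−sin φ cos λ, −sin φ sin λ, cos φ), giving ΔN = 71.899 + 1.501 − 41.319 = 32.08 m.
Horizontal magnitude = √(ΔE² + ΔN²) = √((-65.97)² + 32.08²) = 73.36 m.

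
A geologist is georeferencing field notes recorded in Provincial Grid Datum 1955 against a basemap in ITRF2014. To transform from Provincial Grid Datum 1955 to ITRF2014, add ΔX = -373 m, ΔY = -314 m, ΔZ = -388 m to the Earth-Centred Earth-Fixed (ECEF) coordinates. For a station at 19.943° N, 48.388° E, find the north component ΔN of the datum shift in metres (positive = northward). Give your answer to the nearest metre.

ΔN = -200 m

The local north axis is (−sin φ cos λ, −sin φ sin λ, cos φ), giving ΔN = 84.488 + 80.075 − 364.733 = -200.17 m.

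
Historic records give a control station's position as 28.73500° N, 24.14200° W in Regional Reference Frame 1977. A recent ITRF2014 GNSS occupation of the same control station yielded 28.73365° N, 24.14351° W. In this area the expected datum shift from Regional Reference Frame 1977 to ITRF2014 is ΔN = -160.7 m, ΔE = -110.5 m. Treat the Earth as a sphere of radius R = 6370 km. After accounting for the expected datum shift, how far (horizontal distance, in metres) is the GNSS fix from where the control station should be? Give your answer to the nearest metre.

Observed coordinate differences: Δφ = -0.00135°, Δλ = -0.00151°.
Converting to metres (1° lat = 111177 m, cos φ = 0.876853): observed ΔN = -150.1 m, observed ΔE = -147.2 m.
Subtracting the expected shift leaves a residual of -150.1 − (-160.7) = 10.6 m north and -147.2 − (-110.5) = -36.7 m east.
Residual distance = √(10.6² + (-36.7)²) = 38.2 m.

38 m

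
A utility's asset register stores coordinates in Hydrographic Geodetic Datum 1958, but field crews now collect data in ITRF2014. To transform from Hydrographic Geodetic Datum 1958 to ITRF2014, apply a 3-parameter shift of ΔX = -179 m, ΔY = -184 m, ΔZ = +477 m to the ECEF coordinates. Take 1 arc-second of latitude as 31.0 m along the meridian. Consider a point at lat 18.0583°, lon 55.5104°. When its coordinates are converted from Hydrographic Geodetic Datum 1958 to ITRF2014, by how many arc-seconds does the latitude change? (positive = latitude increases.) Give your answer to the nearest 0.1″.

sin φ = 0.309985, cos φ = 0.950742, sin λ = 0.824229, cos λ = 0.566257.
North component: ΔN = −sin φ cos λ·ΔX − sin φ sin λ·ΔY + cos φ·ΔZ = −(0.309985)(0.566257)(-179) − (0.309985)(0.824229)(-184) + (0.950742)(477) = 531.94 m.
1° of latitude spans 3600 × 31.00 = 111600 m, so Δφ = 531.94 / 111600 × 3600 = 17.159″.

Δφ = 17.2″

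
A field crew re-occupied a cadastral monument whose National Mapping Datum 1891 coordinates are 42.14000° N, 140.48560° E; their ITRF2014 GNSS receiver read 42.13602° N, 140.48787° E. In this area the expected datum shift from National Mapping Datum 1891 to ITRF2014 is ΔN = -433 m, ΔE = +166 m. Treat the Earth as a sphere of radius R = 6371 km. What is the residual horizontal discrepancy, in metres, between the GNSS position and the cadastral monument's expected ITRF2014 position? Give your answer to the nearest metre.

Observed coordinate differences: Δφ = -0.00398°, Δλ = +0.00227°.
Converting to metres (1° lat = 111195 m, cos φ = 0.741508): observed ΔN = -442.6 m, observed ΔE = 187.2 m.
Subtracting the expected shift leaves a residual of -442.6 − (-433) = -9.6 m north and 187.2 − (166) = 21.2 m east.
Residual distance = √((-9.6)² + 21.2²) = 23.2 m.

23 m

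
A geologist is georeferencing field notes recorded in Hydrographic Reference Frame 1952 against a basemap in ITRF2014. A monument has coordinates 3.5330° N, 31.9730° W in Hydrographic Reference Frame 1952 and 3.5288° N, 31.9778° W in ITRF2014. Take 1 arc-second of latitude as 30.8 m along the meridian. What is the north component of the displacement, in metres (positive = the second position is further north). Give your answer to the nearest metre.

ΔN = -466 m

Δφ = 3.5288° − 3.5330° = -0.0042°; Δλ = -31.9778° − -31.9730° = -0.0048°.
1° of latitude = 3600 × 30.80 = 110880 m.
ΔN = Δφ × 110880 = -465.7 m; ΔE = Δλ × 110880 × cos(3.5330°) = -0.0048 × 110880 × 0.998099 = -531.2 m.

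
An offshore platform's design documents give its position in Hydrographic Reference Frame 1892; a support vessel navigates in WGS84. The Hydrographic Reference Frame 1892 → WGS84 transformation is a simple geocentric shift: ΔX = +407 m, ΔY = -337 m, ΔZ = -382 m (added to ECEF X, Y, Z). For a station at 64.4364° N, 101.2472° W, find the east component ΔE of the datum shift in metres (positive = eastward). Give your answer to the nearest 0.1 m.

ΔE = 464.9 m

The local east axis at (φ, λ) is (−sin λ, cos λ, 0), so ΔE = −sin(-101.2472°)·407 + cos(-101.2472°)·(-337) = 464.91 m.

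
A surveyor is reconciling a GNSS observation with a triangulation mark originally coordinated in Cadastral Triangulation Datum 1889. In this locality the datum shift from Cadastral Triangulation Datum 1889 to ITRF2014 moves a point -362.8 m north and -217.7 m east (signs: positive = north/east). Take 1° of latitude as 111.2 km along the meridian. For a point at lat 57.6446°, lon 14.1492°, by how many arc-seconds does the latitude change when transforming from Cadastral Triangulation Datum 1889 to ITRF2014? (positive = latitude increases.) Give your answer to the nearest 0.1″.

Δφ = -11.7″

1° of latitude = 111.2 km, so Δφ = -362.8 / 111200 = -0.0032626° = -11.745″.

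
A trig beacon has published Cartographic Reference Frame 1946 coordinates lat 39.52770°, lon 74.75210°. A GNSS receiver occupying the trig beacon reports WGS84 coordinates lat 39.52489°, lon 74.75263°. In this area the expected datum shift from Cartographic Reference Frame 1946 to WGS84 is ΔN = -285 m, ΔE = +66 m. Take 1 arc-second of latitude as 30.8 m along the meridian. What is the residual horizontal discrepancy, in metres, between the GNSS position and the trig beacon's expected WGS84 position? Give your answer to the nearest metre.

34 m

Observed coordinate differences: Δφ = -0.00281°, Δλ = +0.00053°.
Converting to metres (1° lat = 110880 m, cos φ = 0.771317): observed ΔN = -311.6 m, observed ΔE = 45.3 m.
Subtracting the expected shift leaves a residual of -311.6 − (-285) = -26.6 m north and 45.3 − (66) = -20.7 m east.
Residual distance = √((-26.6)² + (-20.7)²) = 33.7 m.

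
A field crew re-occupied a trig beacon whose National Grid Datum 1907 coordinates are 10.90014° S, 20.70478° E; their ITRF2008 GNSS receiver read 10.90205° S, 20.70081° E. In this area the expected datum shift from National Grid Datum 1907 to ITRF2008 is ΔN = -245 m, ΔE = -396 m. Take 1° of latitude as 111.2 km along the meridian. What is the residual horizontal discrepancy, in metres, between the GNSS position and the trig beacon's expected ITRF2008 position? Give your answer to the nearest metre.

Observed coordinate differences: Δφ = -0.00191°, Δλ = -0.00397°.
Converting to metres (1° lat = 111200 m, cos φ = 0.981958): observed ΔN = -212.4 m, observed ΔE = -433.5 m.
Subtracting the expected shift leaves a residual of -212.4 − (-245) = 32.6 m north and -433.5 − (-396) = -37.5 m east.
Residual distance = √(32.6² + (-37.5)²) = 49.7 m.

50 m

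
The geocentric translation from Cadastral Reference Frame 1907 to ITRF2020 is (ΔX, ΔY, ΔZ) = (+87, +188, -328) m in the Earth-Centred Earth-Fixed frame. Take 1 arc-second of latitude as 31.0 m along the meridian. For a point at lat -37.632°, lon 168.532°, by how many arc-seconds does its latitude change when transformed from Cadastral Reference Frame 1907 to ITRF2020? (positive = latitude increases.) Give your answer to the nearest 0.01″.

sin φ = -0.610588, cos φ = 0.791949, sin λ = 0.198821, cos λ = -0.980036.
North component: ΔN = −sin φ cos λ·ΔX − sin φ sin λ·ΔY + cos φ·ΔZ = −(-0.610588)(-0.980036)(87) − (-0.610588)(0.198821)(188) + (0.791949)(-328) = -289.00 m.
1° of latitude spans 3600 × 31.00 = 111600 m, so Δφ = -289.00 / 111600 × 3600 = -9.322″.

Δφ = -9.32″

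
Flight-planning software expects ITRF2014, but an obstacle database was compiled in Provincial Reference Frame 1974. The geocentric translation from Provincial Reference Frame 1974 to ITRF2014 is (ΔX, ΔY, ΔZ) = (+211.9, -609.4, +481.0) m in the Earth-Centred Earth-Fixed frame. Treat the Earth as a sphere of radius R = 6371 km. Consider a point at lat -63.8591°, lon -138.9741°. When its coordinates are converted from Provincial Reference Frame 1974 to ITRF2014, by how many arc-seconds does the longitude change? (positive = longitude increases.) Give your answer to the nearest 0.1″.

Δλ = 44.0″

sin φ = -0.897713, cos φ = 0.440580, sin λ = -0.656400, cos λ = -0.754413.
East component: ΔE = −sin λ·ΔX + cos λ·ΔY = −(-0.656400)(211.9) + (-0.754413)(-609.4) = 598.83 m.
1° of latitude spans πR/180 = 111195 m; at latitude φ, 1° of longitude spans that × cos φ = 48990.3 m, so Δλ = 598.83 / 48990.3 × 3600 = 44.004″.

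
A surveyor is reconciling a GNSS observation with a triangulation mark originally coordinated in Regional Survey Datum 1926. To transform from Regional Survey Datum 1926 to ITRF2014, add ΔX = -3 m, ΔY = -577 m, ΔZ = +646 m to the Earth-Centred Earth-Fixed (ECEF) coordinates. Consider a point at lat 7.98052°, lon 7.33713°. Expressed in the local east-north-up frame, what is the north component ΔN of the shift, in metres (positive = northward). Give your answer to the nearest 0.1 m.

At φ = 7.98052°, λ = 7.33713°: sin φ = 0.138836, cos φ = 0.990315, sin λ = 0.127707, cos λ = 0.991812.
ΔN = −sin φ cos λ·ΔX − sin φ sin λ·ΔY + cos φ·ΔZ = −(0.138836)(0.991812)(-3) − (0.138836)(0.127707)(-577) + (0.990315)(646) = 650.39 m.

ΔN = 650.4 m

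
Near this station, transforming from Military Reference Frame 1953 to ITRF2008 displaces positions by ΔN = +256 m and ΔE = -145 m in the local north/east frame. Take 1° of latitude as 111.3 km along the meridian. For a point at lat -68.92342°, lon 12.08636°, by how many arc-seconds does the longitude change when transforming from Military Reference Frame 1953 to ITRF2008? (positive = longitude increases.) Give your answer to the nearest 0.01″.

At latitude -68.92342°, cos φ = 0.359615.
1° of longitude at this latitude = 111.3 × cos φ = 40.03 km, so Δλ = -145.0 / 40025.2 = -0.0036227° = -13.042″.

Δλ = -13.04″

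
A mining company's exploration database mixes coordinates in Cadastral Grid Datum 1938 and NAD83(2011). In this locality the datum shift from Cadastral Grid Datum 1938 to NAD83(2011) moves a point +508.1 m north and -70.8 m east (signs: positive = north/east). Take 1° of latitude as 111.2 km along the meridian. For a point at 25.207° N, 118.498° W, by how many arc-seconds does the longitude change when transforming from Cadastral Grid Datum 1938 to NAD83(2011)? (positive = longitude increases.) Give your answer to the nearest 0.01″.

Δλ = -2.53″

At latitude 25.207°, cos φ = 0.904775.
1° of longitude at this latitude = 111.2 × cos φ = 100.61 km, so Δλ = -70.8 / 100611.0 = -0.0007037° = -2.533″.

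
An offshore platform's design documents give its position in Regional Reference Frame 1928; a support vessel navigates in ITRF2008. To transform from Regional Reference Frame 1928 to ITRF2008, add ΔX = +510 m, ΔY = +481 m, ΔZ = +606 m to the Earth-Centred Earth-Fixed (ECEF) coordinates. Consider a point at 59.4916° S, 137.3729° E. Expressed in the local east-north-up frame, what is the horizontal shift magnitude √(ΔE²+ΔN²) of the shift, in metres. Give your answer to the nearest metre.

At φ = -59.4916°, λ = 137.3729°: sin φ = -0.861555, cos φ = 0.507665, sin λ = 0.677224, cos λ = -0.735777.
ΔE = −sin λ·ΔX + cos λ·ΔY = −(0.677224)·(510) + (-0.735777)·(481) = -699.29 m.
ΔN = −sin φ cos λ·ΔX − sin φ sin λ·ΔY + cos φ·ΔZ = −(-0.861555)(-0.735777)(510) − (-0.861555)(0.677224)(481) + (0.507665)(606) = 265.00 m.
Horizontal magnitude = √(ΔE² + ΔN²) = √((-699.29)² + 265.00²) = 747.82 m.

748 m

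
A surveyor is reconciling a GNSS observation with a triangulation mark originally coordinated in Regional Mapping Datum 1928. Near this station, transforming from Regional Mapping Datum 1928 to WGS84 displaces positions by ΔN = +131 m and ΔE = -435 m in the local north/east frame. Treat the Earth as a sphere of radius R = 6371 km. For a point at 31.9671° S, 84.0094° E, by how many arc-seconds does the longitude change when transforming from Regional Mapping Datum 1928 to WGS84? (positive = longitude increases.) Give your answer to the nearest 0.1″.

At latitude -31.9671°, cos φ = 0.848352.
One radian of longitude at latitude φ spans R cos φ, so Δλ = ΔE / (R cos φ) = -435.0 / (6371000 × 0.848352) = -8.0483e-05 rad = -16.601″.

Δλ = -16.6″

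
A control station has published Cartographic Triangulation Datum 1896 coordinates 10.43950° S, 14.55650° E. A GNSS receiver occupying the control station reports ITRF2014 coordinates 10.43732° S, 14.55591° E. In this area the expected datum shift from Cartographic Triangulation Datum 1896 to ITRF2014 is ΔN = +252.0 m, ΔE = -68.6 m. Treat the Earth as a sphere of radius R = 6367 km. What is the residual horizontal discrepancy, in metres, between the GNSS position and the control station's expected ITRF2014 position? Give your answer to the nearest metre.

Observed coordinate differences: Δφ = +0.00218°, Δλ = -0.00059°.
Converting to metres (1° lat = 111125 m, cos φ = 0.983447): observed ΔN = 242.3 m, observed ΔE = -64.5 m.
Subtracting the expected shift leaves a residual of 242.3 − (252.0) = -9.7 m north and -64.5 − (-68.6) = 4.1 m east.
Residual distance = √((-9.7)² + 4.1²) = 10.6 m.

11 m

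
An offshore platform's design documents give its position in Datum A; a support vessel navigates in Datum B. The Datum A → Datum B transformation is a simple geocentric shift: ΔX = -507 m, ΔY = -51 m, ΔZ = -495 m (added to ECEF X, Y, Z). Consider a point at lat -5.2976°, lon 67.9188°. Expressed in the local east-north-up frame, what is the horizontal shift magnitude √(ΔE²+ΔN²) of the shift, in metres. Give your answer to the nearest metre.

At φ = -5.2976°, λ = 67.9188°: sin φ = -0.092329, cos φ = 0.995729, sin λ = 0.926652, cos λ = 0.375920.
ΔE = −sin λ·ΔX + cos λ·ΔY = −(0.926652)·(-507) + (0.375920)·(-51) = 450.64 m.
ΔN = −sin φ cos λ·ΔX − sin φ sin λ·ΔY + cos φ·ΔZ = −(-0.092329)(0.375920)(-507) − (-0.092329)(0.926652)(-51) + (0.995729)(-495) = -514.85 m.
Horizontal magnitude = √(ΔE² + ΔN²) = √(450.64² + (-514.85)²) = 684.21 m.

684 m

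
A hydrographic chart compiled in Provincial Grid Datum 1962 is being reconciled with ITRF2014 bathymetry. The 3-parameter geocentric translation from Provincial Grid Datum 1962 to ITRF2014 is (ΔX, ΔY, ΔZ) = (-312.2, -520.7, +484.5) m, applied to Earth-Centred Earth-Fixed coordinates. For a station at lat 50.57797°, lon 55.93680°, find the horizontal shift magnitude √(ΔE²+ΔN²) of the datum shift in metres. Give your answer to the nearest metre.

777 m

The local east axis at (φ, λ) is (−sin λ, cos λ, 0), so ΔE = −sin(55.93680°)·(-312.2) + cos(55.93680°)·(-520.7) = -33.01 m.
The local north axis is (−sin φ cos λ, −sin φ sin λ, cos φ), giving ΔN = 135.082 + 333.220 + 307.671 = 775.97 m.
Horizontal magnitude = √(ΔE² + ΔN²) = √((-33.01)² + 775.97²) = 776.67 m.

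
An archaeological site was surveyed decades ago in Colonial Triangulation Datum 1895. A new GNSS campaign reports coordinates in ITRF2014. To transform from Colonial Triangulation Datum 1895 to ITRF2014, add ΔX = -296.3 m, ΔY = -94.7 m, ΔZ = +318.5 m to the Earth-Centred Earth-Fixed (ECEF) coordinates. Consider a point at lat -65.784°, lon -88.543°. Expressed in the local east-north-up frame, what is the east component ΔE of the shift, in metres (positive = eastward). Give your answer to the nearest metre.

ΔE = -299 m

At φ = -65.784°, λ = -88.543°: sin φ = -0.912006, cos φ = 0.410178, sin λ = -0.999677, cos λ = 0.025427.
ΔE = −sin λ·ΔX + cos λ·ΔY = −(-0.999677)·(-296.3) + (0.025427)·(-94.7) = -298.61 m.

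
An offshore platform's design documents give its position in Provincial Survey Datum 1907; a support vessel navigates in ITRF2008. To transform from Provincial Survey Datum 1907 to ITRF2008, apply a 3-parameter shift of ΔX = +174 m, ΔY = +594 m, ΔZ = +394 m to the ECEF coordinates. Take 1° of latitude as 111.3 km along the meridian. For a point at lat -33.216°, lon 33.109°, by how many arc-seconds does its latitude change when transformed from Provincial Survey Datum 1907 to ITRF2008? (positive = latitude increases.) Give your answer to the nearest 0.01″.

Δφ = 18.99″

sin φ = -0.547797, cos φ = 0.836611, sin λ = 0.546234, cos λ = 0.837633.
North component: ΔN = −sin φ cos λ·ΔX − sin φ sin λ·ΔY + cos φ·ΔZ = −(-0.547797)(0.837633)(174) − (-0.547797)(0.546234)(594) + (0.836611)(394) = 587.20 m.
1° of latitude spans 111300 m, so Δφ = 587.20 / 111300 × 3600 = 18.993″.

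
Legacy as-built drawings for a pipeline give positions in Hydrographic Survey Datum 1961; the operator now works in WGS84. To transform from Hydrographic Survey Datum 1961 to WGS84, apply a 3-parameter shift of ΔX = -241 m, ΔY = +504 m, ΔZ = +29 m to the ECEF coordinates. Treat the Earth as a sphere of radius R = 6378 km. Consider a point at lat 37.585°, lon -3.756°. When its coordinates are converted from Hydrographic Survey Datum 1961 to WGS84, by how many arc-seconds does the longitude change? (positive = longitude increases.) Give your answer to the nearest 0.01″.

Δλ = 19.88″

sin φ = 0.609938, cos φ = 0.792449, sin λ = -0.065508, cos λ = 0.997852.
East component: ΔE = −sin λ·ΔX + cos λ·ΔY = −(-0.065508)(-241) + (0.997852)(504) = 487.13 m.
1° of latitude spans πR/180 = 111317 m; at latitude φ, 1° of longitude spans that × cos φ = 88213.2 m, so Δλ = 487.13 / 88213.2 × 3600 = 19.880″.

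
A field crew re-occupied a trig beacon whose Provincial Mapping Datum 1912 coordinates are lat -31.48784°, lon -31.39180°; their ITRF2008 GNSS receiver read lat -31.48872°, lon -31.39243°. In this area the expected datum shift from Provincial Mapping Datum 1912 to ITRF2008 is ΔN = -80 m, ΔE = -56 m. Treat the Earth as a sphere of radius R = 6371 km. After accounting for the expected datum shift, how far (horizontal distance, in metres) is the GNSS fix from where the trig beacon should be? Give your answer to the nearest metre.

Observed coordinate differences: Δφ = -0.00088°, Δλ = -0.00063°.
Converting to metres (1° lat = 111195 m, cos φ = 0.852751): observed ΔN = -97.9 m, observed ΔE = -59.7 m.
Subtracting the expected shift leaves a residual of -97.9 − (-80) = -17.9 m north and -59.7 − (-56) = -3.7 m east.
Residual distance = √((-17.9)² + (-3.7)²) = 18.2 m.

18 m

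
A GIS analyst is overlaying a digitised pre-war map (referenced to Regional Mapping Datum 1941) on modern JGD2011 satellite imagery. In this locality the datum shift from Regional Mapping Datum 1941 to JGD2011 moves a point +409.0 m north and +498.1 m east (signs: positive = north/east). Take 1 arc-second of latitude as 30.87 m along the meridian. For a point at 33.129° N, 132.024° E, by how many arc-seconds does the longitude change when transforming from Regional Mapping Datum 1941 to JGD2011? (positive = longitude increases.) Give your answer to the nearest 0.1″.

At latitude 33.129°, cos φ = 0.837442.
1″ of longitude at this latitude = 30.87 × cos φ = 25.8518 m, so Δλ = 498.1 / 25.8518 = 19.267″.

Δλ = 19.3″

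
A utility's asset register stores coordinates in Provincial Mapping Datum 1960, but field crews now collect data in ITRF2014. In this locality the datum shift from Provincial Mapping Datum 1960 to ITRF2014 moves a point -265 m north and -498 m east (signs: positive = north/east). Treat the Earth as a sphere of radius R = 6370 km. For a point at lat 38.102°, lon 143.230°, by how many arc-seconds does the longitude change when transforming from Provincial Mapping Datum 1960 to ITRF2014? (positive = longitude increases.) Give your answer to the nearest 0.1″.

At latitude 38.102°, cos φ = 0.786913.
One radian of longitude at latitude φ spans R cos φ, so Δλ = ΔE / (R cos φ) = -498.0 / (6370000 × 0.786913) = -9.9349e-05 rad = -20.492″.

Δλ = -20.5″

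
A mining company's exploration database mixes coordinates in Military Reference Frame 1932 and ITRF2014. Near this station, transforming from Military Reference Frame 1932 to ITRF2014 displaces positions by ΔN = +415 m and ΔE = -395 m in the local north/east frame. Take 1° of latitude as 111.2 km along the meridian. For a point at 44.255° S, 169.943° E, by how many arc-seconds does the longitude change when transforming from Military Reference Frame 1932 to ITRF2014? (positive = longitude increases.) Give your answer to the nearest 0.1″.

At latitude -44.255°, cos φ = 0.716241.
1° of longitude at this latitude = 111.2 × cos φ = 79.65 km, so Δλ = -395.0 / 79646.0 = -0.0049594° = -17.854″.

Δλ = -17.9″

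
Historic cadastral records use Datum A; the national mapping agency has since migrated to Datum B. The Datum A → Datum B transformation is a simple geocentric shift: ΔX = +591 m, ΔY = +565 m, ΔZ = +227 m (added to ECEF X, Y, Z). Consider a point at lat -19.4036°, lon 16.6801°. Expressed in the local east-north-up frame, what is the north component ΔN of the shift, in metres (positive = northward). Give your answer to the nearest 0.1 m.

ΔN = 456.1 m

The local north axis is (−sin φ cos λ, −sin φ sin λ, cos φ), giving ΔN = 188.081 + 53.876 + 214.107 = 456.06 m.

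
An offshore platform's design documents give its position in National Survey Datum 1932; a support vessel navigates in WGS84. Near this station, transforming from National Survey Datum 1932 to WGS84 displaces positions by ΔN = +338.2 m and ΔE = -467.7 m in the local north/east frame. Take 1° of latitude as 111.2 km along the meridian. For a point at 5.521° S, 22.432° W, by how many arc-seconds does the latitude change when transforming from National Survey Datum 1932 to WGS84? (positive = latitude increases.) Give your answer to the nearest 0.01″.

Δφ = 10.95″

1° of latitude = 111.2 km, so Δφ = 338.2 / 111200 = 0.0030414° = 10.949″.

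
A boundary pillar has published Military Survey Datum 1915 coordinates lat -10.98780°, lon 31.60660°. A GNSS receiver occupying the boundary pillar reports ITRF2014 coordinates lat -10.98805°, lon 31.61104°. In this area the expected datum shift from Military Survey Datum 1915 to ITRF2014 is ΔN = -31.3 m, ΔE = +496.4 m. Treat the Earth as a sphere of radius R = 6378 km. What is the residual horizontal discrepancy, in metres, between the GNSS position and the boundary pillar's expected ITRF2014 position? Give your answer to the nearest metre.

Observed coordinate differences: Δφ = -0.00025°, Δλ = +0.00444°.
Converting to metres (1° lat = 111317 m, cos φ = 0.981668): observed ΔN = -27.8 m, observed ΔE = 485.2 m.
Subtracting the expected shift leaves a residual of -27.8 − (-31.3) = 3.5 m north and 485.2 − (496.4) = -11.2 m east.
Residual distance = √(3.5² + (-11.2)²) = 11.7 m.

12 m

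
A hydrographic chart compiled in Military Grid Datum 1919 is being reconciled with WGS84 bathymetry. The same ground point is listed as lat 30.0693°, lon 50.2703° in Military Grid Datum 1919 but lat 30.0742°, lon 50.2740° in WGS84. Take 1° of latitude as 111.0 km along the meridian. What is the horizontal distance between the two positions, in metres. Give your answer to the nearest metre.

Δφ = 30.0742° − 30.0693° = +0.0049°; Δλ = 50.2740° − 50.2703° = +0.0037°.
ΔN = Δφ × 111000 = 543.9 m; ΔE = Δλ × 111000 × cos(30.0693°) = +0.0037 × 111000 × 0.865420 = 355.4 m.
Distance = √(ΔE² + ΔN²) = √(355.4² + 543.9²) = 649.7 m.

650 m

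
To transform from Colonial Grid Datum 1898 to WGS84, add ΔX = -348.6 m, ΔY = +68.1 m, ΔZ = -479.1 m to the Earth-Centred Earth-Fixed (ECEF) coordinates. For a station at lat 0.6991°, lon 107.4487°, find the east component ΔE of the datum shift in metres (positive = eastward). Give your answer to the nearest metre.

The local east axis at (φ, λ) is (−sin λ, cos λ, 0), so ΔE = −sin(107.4487°)·(-348.6) + cos(107.4487°)·68.1 = 312.14 m.

ΔE = 312 m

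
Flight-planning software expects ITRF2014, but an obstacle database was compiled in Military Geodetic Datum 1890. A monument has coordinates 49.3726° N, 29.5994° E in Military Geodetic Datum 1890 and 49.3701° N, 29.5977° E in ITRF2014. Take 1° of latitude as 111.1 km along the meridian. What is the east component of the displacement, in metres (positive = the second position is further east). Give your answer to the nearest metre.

Δφ = 49.3701° − 49.3726° = -0.0025°; Δλ = 29.5977° − 29.5994° = -0.0017°.
ΔN = Δφ × 111100 = -277.7 m; ΔE = Δλ × 111100 × cos(49.3726°) = -0.0017 × 111100 × 0.651137 = -123.0 m.

ΔE = -123 m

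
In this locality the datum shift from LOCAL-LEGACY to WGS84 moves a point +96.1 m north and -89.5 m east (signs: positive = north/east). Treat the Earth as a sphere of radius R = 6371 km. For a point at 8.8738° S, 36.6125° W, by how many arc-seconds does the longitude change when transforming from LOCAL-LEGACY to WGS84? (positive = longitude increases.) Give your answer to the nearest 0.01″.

Δλ = -2.93″

At latitude -8.8738°, cos φ = 0.988031.
One radian of longitude at latitude φ spans R cos φ, so Δλ = ΔE / (R cos φ) = -89.5 / (6371000 × 0.988031) = -1.4218e-05 rad = -2.933″.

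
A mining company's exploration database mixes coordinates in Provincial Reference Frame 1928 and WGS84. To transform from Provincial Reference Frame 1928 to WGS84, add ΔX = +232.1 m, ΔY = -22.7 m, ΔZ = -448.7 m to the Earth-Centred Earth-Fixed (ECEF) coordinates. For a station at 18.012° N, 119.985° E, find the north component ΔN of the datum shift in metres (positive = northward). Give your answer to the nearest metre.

ΔN = -385 m

The local north axis is (−sin φ cos λ, −sin φ sin λ, cos φ), giving ΔN = 35.868 + 6.080 − 426.710 = -384.76 m.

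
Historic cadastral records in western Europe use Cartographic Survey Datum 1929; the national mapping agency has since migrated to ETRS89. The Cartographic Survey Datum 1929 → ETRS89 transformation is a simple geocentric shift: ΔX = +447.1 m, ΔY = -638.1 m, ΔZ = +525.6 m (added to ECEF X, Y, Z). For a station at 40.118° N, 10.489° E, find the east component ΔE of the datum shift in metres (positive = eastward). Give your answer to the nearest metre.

The local east axis at (φ, λ) is (−sin λ, cos λ, 0), so ΔE = −sin(10.489°)·447.1 + cos(10.489°)·(-638.1) = -708.83 m.

ΔE = -709 m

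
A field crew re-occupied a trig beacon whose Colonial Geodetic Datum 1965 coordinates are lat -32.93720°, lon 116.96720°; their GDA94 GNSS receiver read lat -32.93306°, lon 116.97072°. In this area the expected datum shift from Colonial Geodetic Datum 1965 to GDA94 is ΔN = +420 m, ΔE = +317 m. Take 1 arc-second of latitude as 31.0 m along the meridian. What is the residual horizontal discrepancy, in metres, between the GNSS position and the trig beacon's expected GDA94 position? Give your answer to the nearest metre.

44 m

Observed coordinate differences: Δφ = +0.00414°, Δλ = +0.00352°.
Converting to metres (1° lat = 111600 m, cos φ = 0.839267): observed ΔN = 462.0 m, observed ΔE = 329.7 m.
Subtracting the expected shift leaves a residual of 462.0 − (420) = 42.0 m north and 329.7 − (317) = 12.7 m east.
Residual distance = √(42.0² + 12.7²) = 43.9 m.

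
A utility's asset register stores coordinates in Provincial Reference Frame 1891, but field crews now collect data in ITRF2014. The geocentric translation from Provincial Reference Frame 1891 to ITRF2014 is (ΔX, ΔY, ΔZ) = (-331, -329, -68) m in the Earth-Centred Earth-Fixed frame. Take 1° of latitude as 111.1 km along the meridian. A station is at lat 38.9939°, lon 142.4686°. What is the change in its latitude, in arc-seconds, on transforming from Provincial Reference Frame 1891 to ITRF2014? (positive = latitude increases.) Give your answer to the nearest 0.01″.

sin φ = 0.629238, cos φ = 0.777213, sin λ = 0.609196, cos λ = -0.793020.
North component: ΔN = −sin φ cos λ·ΔX − sin φ sin λ·ΔY + cos φ·ΔZ = −(0.629238)(-0.793020)(-331) − (0.629238)(0.609196)(-329) + (0.777213)(-68) = -91.90 m.
1° of latitude spans 111100 m, so Δφ = -91.90 / 111100 × 3600 = -2.978″.

Δφ = -2.98″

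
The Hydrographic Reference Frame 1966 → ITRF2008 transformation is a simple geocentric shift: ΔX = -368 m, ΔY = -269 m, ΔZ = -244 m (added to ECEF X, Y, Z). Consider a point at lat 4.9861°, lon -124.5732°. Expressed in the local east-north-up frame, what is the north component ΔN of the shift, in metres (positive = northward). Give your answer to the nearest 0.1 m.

ΔN = -280.5 m

At φ = 4.9861°, λ = -124.5732°: sin φ = 0.086914, cos φ = 0.996216, sin λ = -0.823402, cos λ = -0.567459.
ΔN = −sin φ cos λ·ΔX − sin φ sin λ·ΔY + cos φ·ΔZ = −(0.086914)(-0.567459)(-368) − (0.086914)(-0.823402)(-269) + (0.996216)(-244) = -280.48 m.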